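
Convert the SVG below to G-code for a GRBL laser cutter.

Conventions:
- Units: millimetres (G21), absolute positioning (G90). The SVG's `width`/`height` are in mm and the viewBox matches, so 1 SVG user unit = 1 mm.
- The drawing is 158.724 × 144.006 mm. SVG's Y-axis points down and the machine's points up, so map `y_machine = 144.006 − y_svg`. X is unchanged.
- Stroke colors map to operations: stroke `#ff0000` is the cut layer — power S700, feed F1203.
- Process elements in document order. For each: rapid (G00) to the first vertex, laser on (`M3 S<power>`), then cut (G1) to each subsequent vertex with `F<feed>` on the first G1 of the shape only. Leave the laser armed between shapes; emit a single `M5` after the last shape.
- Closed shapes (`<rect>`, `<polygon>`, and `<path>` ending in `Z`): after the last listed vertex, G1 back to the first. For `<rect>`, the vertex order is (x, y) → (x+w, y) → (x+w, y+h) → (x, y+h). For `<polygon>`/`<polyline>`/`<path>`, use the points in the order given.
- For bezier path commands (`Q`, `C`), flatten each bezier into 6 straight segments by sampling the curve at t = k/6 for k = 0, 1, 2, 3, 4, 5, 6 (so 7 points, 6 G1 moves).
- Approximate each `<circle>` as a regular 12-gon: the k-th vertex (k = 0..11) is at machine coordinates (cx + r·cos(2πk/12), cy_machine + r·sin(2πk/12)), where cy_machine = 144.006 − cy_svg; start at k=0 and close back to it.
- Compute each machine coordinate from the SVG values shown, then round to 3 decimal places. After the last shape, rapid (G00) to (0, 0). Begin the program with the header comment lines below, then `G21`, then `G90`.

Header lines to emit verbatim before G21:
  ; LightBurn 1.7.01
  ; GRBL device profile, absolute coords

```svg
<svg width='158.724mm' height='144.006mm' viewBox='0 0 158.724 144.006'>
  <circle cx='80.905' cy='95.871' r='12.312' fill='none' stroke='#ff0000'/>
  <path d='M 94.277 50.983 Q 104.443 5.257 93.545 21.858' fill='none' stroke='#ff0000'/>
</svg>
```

; LightBurn 1.7.01
; GRBL device profile, absolute coords
G21
G90
G00 X93.217 Y48.135
M3 S700
G1 X91.568 Y54.291 F1203
G1 X87.061 Y58.798
G1 X80.905 Y60.447
G1 X74.749 Y58.798
G1 X70.242 Y54.291
G1 X68.593 Y48.135
G1 X70.242 Y41.979
G1 X74.749 Y37.472
G1 X80.905 Y35.823
G1 X87.061 Y37.472
G1 X91.568 Y41.979
G1 X93.217 Y48.135
G00 X94.277 Y93.023
M3 S700
G1 X97.081 Y106.534 F1203
G1 X98.714 Y116.582
G1 X99.177 Y123.167
G1 X98.470 Y126.290
G1 X96.593 Y125.950
G1 X93.545 Y122.148
M5
G00 X0.000 Y0.000

1 u = 1 mm; y_m = 144.006 − y.

[1] `<circle>` circle, #ff0000→cut S700 F1203: (93.217,48.135) → (91.568,54.291) → (87.061,58.798) → (80.905,60.447) → (74.749,58.798) → (70.242,54.291) → (68.593,48.135) → (70.242,41.979) → (74.749,37.472) → (80.905,35.823) → (87.061,37.472) → (91.568,41.979) → (93.217,48.135) (closed)

[2] `<path>` quadratic bezier, #ff0000→cut S700 F1203: (94.277,93.023) → (97.081,106.534) → (98.714,116.582) → (99.177,123.167) → (98.470,126.290) → (96.593,125.950) → (93.545,122.148)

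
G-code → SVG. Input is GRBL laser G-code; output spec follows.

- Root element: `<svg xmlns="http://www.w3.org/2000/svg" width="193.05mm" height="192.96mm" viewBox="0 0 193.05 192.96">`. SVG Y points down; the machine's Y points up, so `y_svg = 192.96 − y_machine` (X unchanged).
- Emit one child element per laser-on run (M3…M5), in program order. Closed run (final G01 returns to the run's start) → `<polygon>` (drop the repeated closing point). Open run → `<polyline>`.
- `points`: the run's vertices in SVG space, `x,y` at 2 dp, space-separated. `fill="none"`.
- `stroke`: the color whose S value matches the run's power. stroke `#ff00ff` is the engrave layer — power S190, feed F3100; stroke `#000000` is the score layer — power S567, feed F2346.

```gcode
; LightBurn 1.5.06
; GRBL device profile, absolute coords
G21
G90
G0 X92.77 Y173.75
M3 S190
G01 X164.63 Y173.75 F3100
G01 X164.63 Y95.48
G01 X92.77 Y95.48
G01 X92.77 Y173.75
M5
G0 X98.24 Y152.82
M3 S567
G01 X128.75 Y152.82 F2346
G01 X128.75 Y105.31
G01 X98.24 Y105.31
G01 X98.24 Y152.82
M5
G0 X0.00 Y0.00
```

<svg xmlns="http://www.w3.org/2000/svg" width="193.05mm" height="192.96mm" viewBox="0 0 193.05 192.96">
  <polygon points="92.77,19.21 164.63,19.21 164.63,97.48 92.77,97.48" fill="none" stroke="#ff00ff"/>
  <polygon points="98.24,40.14 128.75,40.14 128.75,87.65 98.24,87.65" fill="none" stroke="#000000"/>
</svg>

Machine Y-up, SVG Y-down with viewBox height 192.96, so y_svg = 192.96 − y_machine; X carries over.

Run 1: power S190 maps to stroke `#ff00ff` (engrave). The run returns to its start, so emit a `<polygon>` with points (Y-flipped): 92.77,19.21 164.63,19.21 164.63,97.48 92.77,97.48.

Run 2: S567 ⇒ score layer `#000000`. The run returns to its start, so emit a `<polygon>` with points (Y-flipped): 98.24,40.14 128.75,40.14 128.75,87.65 98.24,87.65.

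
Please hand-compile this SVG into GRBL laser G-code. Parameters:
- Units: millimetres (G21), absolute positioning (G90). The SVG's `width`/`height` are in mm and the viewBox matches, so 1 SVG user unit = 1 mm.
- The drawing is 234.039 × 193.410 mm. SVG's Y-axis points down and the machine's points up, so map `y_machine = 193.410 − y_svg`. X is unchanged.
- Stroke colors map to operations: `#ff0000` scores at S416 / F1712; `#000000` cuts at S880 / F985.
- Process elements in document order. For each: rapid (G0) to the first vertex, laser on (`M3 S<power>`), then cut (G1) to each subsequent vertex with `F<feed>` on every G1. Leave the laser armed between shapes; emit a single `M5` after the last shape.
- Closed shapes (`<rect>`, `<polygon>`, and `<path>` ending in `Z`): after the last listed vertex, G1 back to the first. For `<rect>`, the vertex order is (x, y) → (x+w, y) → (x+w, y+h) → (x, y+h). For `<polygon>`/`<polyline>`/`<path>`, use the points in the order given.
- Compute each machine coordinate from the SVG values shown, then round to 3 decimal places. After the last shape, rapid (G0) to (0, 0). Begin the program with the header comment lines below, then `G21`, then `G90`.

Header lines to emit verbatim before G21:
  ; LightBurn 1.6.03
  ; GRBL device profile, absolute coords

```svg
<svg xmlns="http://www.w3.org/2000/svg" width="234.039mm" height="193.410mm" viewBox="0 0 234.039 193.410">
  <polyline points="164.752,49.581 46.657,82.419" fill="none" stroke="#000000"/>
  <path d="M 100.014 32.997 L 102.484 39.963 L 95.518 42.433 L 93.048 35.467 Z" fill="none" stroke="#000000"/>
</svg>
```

; LightBurn 1.6.03
; GRBL device profile, absolute coords
G21
G90
G0 X164.752 Y143.829
M3 S880
G1 X46.657 Y110.991 F985
G0 X100.014 Y160.413
M3 S880
G1 X102.484 Y153.447 F985
G1 X95.518 Y150.977 F985
G1 X93.048 Y157.943 F985
G1 X100.014 Y160.413 F985
M5
G0 X0.000 Y0.000

viewBox `0 0 234.039 193.410` with mm width/height → 1 unit = 1 mm. Flip: y_m = 193.410 − y_svg.

**Shape 1** — `<polyline>` line segment, stroke `#000000` → cut (S880, F985). Machine vertices: (164.752,143.829) → (46.657,110.991). Open path.

**Shape 2** — `<path>` regular polygon, stroke `#000000` → cut (S880, F985). Machine vertices: (100.014,160.413) → (102.484,153.447) → (95.518,150.977) → (93.048,157.943) → (100.014,160.413). Closed: final G1 returns to the first vertex.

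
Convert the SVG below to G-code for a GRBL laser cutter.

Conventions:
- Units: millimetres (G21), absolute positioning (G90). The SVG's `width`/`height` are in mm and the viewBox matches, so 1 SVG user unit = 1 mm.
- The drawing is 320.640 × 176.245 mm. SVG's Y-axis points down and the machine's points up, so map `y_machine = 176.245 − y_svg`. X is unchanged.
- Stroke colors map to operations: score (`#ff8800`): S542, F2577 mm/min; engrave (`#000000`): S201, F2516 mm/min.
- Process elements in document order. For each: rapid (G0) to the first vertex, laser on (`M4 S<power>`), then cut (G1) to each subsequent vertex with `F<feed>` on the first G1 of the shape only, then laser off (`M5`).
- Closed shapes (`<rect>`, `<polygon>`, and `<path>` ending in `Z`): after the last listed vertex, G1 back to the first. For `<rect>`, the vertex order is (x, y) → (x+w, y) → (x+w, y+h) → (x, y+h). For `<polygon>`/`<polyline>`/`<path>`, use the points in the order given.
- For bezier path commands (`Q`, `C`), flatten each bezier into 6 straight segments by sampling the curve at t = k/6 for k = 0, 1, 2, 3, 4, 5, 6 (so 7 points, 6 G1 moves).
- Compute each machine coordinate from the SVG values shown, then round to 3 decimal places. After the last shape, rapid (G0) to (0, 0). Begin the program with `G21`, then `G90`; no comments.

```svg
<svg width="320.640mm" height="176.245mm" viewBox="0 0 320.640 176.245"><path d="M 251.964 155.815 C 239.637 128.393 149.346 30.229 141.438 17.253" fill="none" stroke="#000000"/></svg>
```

Since the viewBox matches the mm dimensions, user units are millimetres directly. The only transform is the Y-flip y_m = 176.245 − y_svg.

Shape 1 is a cubic bezier drawn with `<path>`. Its stroke #000000 means engrave at S201, F2516. After flipping Y the toolpath is (251.964,20.430) → (240.046,39.314) → (219.588,65.657) → (195.044,95.128) → (170.868,123.395) → (151.515,146.127) → (141.438,158.992).

G21
G90
G0 X251.964 Y20.430
M4 S201
G1 X240.046 Y39.314 F2516
G1 X219.588 Y65.657
G1 X195.044 Y95.128
G1 X170.868 Y123.395
G1 X151.515 Y146.127
G1 X141.438 Y158.992
M5
G0 X0.000 Y0.000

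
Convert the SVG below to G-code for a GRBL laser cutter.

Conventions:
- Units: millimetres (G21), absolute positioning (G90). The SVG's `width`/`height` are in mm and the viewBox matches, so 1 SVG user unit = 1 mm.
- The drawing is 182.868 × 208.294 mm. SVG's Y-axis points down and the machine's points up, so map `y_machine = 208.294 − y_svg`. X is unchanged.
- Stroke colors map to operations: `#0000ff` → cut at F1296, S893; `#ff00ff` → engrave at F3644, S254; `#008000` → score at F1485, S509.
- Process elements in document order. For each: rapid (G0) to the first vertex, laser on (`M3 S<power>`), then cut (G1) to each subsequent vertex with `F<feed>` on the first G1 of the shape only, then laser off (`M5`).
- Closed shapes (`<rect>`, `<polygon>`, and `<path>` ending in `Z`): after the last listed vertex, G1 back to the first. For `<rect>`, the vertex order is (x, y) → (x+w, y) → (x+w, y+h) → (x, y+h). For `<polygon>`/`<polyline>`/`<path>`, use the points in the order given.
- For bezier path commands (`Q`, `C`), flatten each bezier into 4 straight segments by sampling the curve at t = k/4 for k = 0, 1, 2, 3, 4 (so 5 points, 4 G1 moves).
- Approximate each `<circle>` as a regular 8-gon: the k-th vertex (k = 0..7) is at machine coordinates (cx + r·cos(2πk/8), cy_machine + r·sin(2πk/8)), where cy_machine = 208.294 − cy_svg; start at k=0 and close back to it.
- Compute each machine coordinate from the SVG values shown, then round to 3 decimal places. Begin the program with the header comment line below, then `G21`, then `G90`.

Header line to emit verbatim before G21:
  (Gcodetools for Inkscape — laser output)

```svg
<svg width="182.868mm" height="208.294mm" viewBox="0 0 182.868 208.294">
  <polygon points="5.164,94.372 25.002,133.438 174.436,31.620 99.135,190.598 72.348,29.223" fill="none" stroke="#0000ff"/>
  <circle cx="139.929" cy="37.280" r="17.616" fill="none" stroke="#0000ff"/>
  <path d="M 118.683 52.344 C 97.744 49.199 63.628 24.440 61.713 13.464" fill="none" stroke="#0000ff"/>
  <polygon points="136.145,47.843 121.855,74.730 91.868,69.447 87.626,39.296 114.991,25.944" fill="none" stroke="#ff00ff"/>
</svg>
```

viewBox `0 0 182.868 208.294` with mm width/height → 1 unit = 1 mm. Flip: y_m = 208.294 − y_svg.

**Shape 1** — `<polygon>` closed polygon, stroke `#0000ff` → cut (S893, F1296). Machine vertices: (5.164,113.922) → (25.002,74.856) → (174.436,176.674) → (99.135,17.696) → (72.348,179.071) → (5.164,113.922). Closed: final G1 returns to the first vertex.

**Shape 2** — `<circle>` circle, stroke `#0000ff` → cut (S893, F1296). Machine vertices: (157.545,171.014) → (152.385,183.470) → (139.929,188.630) → (127.473,183.470) → (122.313,171.014) → (127.473,158.558) → (139.929,153.398) → (152.385,158.558) → (157.545,171.014). Closed: final G1 returns to the first vertex.

**Shape 3** — `<path>` cubic bezier, stroke `#0000ff` → cut (S893, F1296). Control points (SVG): P0=(118.683,52.344), P1=(97.744,49.199), P2=(63.628,24.440), P3=(61.713,13.464); sampled at t=k/4. Machine vertices: (118.683,155.950) → (101.217,161.808) → (83.064,172.453) → (68.478,184.567) → (61.713,194.830). Open path.

**Shape 4** — `<polygon>` regular polygon, stroke `#ff00ff` → engrave (S254, F3644). Machine vertices: (136.145,160.451) → (121.855,133.564) → (91.868,138.847) → (87.626,168.998) → (114.991,182.350) → (136.145,160.451). Closed: final G1 returns to the first vertex.

(Gcodetools for Inkscape — laser output)
G21
G90
G0 X5.164 Y113.922
M3 S893
G1 X25.002 Y74.856 F1296
G1 X174.436 Y176.674
G1 X99.135 Y17.696
G1 X72.348 Y179.071
G1 X5.164 Y113.922
M5
G0 X157.545 Y171.014
M3 S893
G1 X152.385 Y183.470 F1296
G1 X139.929 Y188.630
G1 X127.473 Y183.470
G1 X122.313 Y171.014
G1 X127.473 Y158.558
G1 X139.929 Y153.398
G1 X152.385 Y158.558
G1 X157.545 Y171.014
M5
G0 X118.683 Y155.950
M3 S893
G1 X101.217 Y161.808 F1296
G1 X83.064 Y172.453
G1 X68.478 Y184.567
G1 X61.713 Y194.830
M5
G0 X136.145 Y160.451
M3 S254
G1 X121.855 Y133.564 F3644
G1 X91.868 Y138.847
G1 X87.626 Y168.998
G1 X114.991 Y182.350
G1 X136.145 Y160.451
M5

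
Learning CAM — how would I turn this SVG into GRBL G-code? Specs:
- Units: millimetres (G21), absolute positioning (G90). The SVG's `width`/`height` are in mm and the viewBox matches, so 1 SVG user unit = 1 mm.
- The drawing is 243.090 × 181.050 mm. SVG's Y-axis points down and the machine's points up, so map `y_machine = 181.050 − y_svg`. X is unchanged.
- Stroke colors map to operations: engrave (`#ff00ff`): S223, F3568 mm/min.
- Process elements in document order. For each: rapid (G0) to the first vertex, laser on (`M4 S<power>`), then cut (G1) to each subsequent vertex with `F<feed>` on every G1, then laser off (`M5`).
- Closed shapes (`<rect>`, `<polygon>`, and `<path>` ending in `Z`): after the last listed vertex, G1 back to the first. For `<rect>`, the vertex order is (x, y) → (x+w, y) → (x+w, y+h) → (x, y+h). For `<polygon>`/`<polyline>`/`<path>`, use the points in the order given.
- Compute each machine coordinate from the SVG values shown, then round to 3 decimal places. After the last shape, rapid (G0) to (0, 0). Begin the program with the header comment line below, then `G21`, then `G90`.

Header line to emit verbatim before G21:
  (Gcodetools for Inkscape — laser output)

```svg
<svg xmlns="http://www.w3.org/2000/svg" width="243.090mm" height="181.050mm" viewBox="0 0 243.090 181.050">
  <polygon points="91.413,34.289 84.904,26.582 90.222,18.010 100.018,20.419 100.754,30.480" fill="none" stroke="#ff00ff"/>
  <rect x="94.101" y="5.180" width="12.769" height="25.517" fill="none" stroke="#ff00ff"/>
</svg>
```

(Gcodetools for Inkscape — laser output)
G21
G90
G0 X91.413 Y146.761
M4 S223
G1 X84.904 Y154.468 F3568
G1 X90.222 Y163.040 F3568
G1 X100.018 Y160.631 F3568
G1 X100.754 Y150.570 F3568
G1 X91.413 Y146.761 F3568
M5
G0 X94.101 Y175.870
M4 S223
G1 X106.870 Y175.870 F3568
G1 X106.870 Y150.353 F3568
G1 X94.101 Y150.353 F3568
G1 X94.101 Y175.870 F3568
M5
G0 X0.000 Y0.000

1 u = 1 mm; y_m = 181.050 − y.

[1] `<polygon>` regular polygon, #ff00ff→engrave S223 F3568: (91.413,146.761) → (84.904,154.468) → (90.222,163.040) → (100.018,160.631) → (100.754,150.570) → (91.413,146.761) (closed)

[2] `<rect>` rectangle, #ff00ff→engrave S223 F3568: (94.101,175.870) → (106.870,175.870) → (106.870,150.353) → (94.101,150.353) → (94.101,175.870) (closed)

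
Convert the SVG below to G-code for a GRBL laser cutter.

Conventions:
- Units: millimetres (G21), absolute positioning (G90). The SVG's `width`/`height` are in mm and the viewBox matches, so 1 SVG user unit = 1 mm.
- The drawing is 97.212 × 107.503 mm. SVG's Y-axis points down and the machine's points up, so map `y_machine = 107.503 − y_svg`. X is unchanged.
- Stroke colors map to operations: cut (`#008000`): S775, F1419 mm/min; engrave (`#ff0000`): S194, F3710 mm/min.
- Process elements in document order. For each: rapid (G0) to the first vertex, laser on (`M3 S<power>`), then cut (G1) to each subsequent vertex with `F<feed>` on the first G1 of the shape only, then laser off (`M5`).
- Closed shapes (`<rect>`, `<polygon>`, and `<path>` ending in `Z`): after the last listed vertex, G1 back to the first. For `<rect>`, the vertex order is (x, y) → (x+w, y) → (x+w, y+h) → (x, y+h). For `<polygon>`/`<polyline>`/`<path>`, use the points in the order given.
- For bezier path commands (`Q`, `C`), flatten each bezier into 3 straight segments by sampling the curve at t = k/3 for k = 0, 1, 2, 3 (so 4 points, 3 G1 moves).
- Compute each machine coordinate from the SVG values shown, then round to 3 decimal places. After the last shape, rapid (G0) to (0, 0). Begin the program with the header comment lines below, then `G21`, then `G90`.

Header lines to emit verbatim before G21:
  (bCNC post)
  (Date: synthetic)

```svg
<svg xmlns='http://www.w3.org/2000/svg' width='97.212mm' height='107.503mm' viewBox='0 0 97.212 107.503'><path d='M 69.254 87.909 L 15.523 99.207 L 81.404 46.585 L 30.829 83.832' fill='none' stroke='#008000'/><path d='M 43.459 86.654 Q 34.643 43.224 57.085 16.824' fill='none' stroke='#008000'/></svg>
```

1 u = 1 mm; y_m = 107.503 − y.

[1] `<path>` open polyline, #008000→cut S775 F1419: (69.254,19.594) → (15.523,8.296) → (81.404,60.918) → (30.829,23.671)

[2] `<path>` quadratic bezier, #008000→cut S775 F1419: (43.459,20.849) → (41.055,47.910) → (45.597,71.187) → (57.085,90.679)

(bCNC post)
(Date: synthetic)
G21
G90
G0 X69.254 Y19.594
M3 S775
G1 X15.523 Y8.296 F1419
G1 X81.404 Y60.918
G1 X30.829 Y23.671
M5
G0 X43.459 Y20.849
M3 S775
G1 X41.055 Y47.910 F1419
G1 X45.597 Y71.187
G1 X57.085 Y90.679
M5
G0 X0.000 Y0.000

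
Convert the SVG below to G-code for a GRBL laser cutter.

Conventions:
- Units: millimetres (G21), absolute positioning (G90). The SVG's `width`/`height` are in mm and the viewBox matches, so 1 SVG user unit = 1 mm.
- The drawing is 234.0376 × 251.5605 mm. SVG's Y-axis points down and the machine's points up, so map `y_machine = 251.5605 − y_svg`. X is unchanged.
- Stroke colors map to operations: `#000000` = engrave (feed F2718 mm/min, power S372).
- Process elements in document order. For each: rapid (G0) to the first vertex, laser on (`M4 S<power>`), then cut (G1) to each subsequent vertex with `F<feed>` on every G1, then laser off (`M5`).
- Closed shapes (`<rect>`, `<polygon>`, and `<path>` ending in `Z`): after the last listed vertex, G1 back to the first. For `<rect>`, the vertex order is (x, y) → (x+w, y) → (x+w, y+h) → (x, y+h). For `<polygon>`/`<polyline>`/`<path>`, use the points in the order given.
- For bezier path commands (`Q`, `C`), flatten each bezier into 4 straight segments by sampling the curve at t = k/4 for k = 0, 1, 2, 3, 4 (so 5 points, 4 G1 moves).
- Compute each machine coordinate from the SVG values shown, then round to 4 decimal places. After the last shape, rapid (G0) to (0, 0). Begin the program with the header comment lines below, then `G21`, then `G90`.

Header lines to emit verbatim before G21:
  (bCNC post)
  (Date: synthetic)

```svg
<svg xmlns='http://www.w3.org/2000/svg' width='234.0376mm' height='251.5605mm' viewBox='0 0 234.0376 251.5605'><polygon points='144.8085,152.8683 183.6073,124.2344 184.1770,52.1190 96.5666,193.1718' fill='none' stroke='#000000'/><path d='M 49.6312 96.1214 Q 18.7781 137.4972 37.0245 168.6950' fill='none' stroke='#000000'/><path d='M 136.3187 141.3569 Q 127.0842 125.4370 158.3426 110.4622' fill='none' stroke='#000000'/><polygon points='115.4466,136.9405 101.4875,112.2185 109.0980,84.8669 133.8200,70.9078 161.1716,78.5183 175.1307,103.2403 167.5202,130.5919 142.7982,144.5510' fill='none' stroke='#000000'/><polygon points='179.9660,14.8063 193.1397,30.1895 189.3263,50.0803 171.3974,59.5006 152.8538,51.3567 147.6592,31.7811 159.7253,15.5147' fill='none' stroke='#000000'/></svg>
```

viewBox `0 0 234.0376 251.5605` with mm width/height → 1 unit = 1 mm. Flip: y_m = 251.5605 − y_svg.

**Shape 1** — `<polygon>` closed polygon, stroke `#000000` → engrave (S372, F2718). Machine vertices: (144.8085,98.6922) → (183.6073,127.3261) → (184.1770,199.4415) → (96.5666,58.3887) → (144.8085,98.6922). Closed: final G1 returns to the first vertex.

**Shape 2** — `<path>` quadratic bezier, stroke `#000000` → engrave (S372, F2718). Control points (SVG): P0=(49.6312,96.1214), P1=(18.7781,137.4972), P2=(37.0245,168.6950); sampled at t=k/4. Machine vertices: (49.6312,155.4391) → (37.2734,135.3873) → (31.0530,116.6078) → (30.9700,99.1005) → (37.0245,82.8655). Open path.

**Shape 3** — `<path>` quadratic bezier, stroke `#000000` → engrave (S372, F2718). Control points (SVG): P0=(136.3187,141.3569), P1=(127.0842,125.4370), P2=(158.3426,110.4622); sampled at t=k/4. Machine vertices: (136.3187,110.2036) → (134.2323,118.1045) → (137.2074,125.8872) → (145.2442,133.5518) → (158.3426,141.0983). Open path.

**Shape 4** — `<polygon>` regular polygon, stroke `#000000` → engrave (S372, F2718). Machine vertices: (115.4466,114.6200) → (101.4875,139.3420) → (109.0980,166.6936) → (133.8200,180.6527) → (161.1716,173.0422) → (175.1307,148.3202) → (167.5202,120.9686) → (142.7982,107.0095) → (115.4466,114.6200). Closed: final G1 returns to the first vertex.

**Shape 5** — `<polygon>` regular polygon, stroke `#000000` → engrave (S372, F2718). Machine vertices: (179.9660,236.7542) → (193.1397,221.3710) → (189.3263,201.4802) → (171.3974,192.0599) → (152.8538,200.2038) → (147.6592,219.7794) → (159.7253,236.0458) → (179.9660,236.7542). Closed: final G1 returns to the first vertex.

(bCNC post)
(Date: synthetic)
G21
G90
G0 X144.8085 Y98.6922
M4 S372
G1 X183.6073 Y127.3261 F2718
G1 X184.1770 Y199.4415 F2718
G1 X96.5666 Y58.3887 F2718
G1 X144.8085 Y98.6922 F2718
M5
G0 X49.6312 Y155.4391
M4 S372
G1 X37.2734 Y135.3873 F2718
G1 X31.0530 Y116.6078 F2718
G1 X30.9700 Y99.1005 F2718
G1 X37.0245 Y82.8655 F2718
M5
G0 X136.3187 Y110.2036
M4 S372
G1 X134.2323 Y118.1045 F2718
G1 X137.2074 Y125.8872 F2718
G1 X145.2442 Y133.5518 F2718
G1 X158.3426 Y141.0983 F2718
M5
G0 X115.4466 Y114.6200
M4 S372
G1 X101.4875 Y139.3420 F2718
G1 X109.0980 Y166.6936 F2718
G1 X133.8200 Y180.6527 F2718
G1 X161.1716 Y173.0422 F2718
G1 X175.1307 Y148.3202 F2718
G1 X167.5202 Y120.9686 F2718
G1 X142.7982 Y107.0095 F2718
G1 X115.4466 Y114.6200 F2718
M5
G0 X179.9660 Y236.7542
M4 S372
G1 X193.1397 Y221.3710 F2718
G1 X189.3263 Y201.4802 F2718
G1 X171.3974 Y192.0599 F2718
G1 X152.8538 Y200.2038 F2718
G1 X147.6592 Y219.7794 F2718
G1 X159.7253 Y236.0458 F2718
G1 X179.9660 Y236.7542 F2718
M5
G0 X0.0000 Y0.0000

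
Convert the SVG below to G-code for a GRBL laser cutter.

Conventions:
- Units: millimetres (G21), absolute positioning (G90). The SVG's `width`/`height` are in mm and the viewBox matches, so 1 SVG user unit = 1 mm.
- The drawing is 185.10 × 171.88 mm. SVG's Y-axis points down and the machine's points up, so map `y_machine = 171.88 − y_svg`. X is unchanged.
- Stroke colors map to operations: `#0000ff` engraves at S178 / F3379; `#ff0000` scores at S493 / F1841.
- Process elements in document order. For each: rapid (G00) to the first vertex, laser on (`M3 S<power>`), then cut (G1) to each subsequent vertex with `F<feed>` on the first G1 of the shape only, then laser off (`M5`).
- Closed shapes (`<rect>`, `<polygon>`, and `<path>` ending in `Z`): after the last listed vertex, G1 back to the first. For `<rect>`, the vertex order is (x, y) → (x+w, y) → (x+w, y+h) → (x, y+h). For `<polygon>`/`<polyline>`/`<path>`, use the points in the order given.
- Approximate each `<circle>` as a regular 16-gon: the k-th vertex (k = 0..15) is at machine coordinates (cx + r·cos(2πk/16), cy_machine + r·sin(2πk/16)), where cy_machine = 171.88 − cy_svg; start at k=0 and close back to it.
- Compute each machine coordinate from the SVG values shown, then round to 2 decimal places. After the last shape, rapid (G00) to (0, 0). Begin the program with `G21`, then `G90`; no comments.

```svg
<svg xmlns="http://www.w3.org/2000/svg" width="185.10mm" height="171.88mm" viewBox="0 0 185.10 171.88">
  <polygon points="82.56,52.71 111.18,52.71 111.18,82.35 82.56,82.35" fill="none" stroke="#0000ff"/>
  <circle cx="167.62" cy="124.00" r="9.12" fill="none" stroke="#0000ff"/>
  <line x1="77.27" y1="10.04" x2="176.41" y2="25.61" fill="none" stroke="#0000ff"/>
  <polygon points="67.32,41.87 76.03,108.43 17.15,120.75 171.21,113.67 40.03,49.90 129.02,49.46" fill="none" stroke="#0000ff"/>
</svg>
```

viewBox `0 0 185.10 171.88` with mm width/height → 1 unit = 1 mm. Flip: y_m = 171.88 − y_svg.

**Shape 1** — `<polygon>` rectangle, stroke `#0000ff` → engrave (S178, F3379). Machine vertices: (82.56,119.17) → (111.18,119.17) → (111.18,89.53) → (82.56,89.53) → (82.56,119.17). Closed: final G1 returns to the first vertex.

**Shape 2** — `<circle>` circle, stroke `#0000ff` → engrave (S178, F3379). Machine vertices: (176.74,47.88) → (176.05,51.37) → (174.07,54.33) → (171.11,56.31) → (167.62,57.00) → (164.13,56.31) → (161.17,54.33) → (159.19,51.37) → (158.50,47.88) → (159.19,44.39) → (161.17,41.43) → (164.13,39.45) → (167.62,38.76) → (171.11,39.45) → (174.07,41.43) → (176.05,44.39) → (176.74,47.88). Closed: final G1 returns to the first vertex.

**Shape 3** — `<line>` line segment, stroke `#0000ff` → engrave (S178, F3379). Machine vertices: (77.27,161.84) → (176.41,146.27). Open path.

**Shape 4** — `<polygon>` closed polygon, stroke `#0000ff` → engrave (S178, F3379). Machine vertices: (67.32,130.01) → (76.03,63.45) → (17.15,51.13) → (171.21,58.21) → (40.03,121.98) → (129.02,122.42) → (67.32,130.01). Closed: final G1 returns to the first vertex.

G21
G90
G00 X82.56 Y119.17
M3 S178
G1 X111.18 Y119.17 F3379
G1 X111.18 Y89.53
G1 X82.56 Y89.53
G1 X82.56 Y119.17
M5
G00 X176.74 Y47.88
M3 S178
G1 X176.05 Y51.37 F3379
G1 X174.07 Y54.33
G1 X171.11 Y56.31
G1 X167.62 Y57.00
G1 X164.13 Y56.31
G1 X161.17 Y54.33
G1 X159.19 Y51.37
G1 X158.50 Y47.88
G1 X159.19 Y44.39
G1 X161.17 Y41.43
G1 X164.13 Y39.45
G1 X167.62 Y38.76
G1 X171.11 Y39.45
G1 X174.07 Y41.43
G1 X176.05 Y44.39
G1 X176.74 Y47.88
M5
G00 X77.27 Y161.84
M3 S178
G1 X176.41 Y146.27 F3379
M5
G00 X67.32 Y130.01
M3 S178
G1 X76.03 Y63.45 F3379
G1 X17.15 Y51.13
G1 X171.21 Y58.21
G1 X40.03 Y121.98
G1 X129.02 Y122.42
G1 X67.32 Y130.01
M5
G00 X0.00 Y0.00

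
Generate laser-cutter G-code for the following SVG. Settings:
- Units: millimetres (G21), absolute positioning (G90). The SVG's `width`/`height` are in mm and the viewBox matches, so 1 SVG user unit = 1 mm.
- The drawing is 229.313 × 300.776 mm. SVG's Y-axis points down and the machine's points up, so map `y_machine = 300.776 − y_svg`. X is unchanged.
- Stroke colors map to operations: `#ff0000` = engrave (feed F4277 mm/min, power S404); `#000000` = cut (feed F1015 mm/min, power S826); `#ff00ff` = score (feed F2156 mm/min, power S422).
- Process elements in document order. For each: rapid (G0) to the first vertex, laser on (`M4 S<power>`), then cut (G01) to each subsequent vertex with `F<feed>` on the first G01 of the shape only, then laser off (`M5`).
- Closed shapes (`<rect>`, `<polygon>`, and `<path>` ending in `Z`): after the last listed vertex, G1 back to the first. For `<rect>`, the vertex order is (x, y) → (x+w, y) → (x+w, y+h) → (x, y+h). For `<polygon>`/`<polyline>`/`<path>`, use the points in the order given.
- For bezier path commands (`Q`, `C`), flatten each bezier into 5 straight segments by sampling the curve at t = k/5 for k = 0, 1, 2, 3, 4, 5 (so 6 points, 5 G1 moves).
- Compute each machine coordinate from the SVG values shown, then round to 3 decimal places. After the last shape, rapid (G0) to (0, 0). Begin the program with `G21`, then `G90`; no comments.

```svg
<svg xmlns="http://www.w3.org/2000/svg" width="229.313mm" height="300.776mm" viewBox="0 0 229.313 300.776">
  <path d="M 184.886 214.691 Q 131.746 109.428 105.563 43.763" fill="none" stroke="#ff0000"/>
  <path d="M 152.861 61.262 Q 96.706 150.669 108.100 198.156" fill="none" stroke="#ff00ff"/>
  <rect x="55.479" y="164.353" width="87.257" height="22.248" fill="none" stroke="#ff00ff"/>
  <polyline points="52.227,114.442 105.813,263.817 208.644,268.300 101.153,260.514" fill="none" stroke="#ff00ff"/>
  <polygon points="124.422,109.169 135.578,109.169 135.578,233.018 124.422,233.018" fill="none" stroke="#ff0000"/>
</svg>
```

viewBox `0 0 229.313 300.776` with mm width/height → 1 unit = 1 mm. Flip: y_m = 300.776 − y_svg.

**Shape 1** — `<path>` quadratic bezier, stroke `#ff0000` → engrave (S404, F4277). Control points (SVG): P0=(184.886,214.691), P1=(131.746,109.428), P2=(105.563,43.763); sampled at t=k/5. Machine vertices: (184.886,86.085) → (164.708,126.606) → (146.687,163.960) → (130.823,198.145) → (117.114,229.163) → (105.563,257.013). Open path.

**Shape 2** — `<path>` quadratic bezier, stroke `#ff00ff` → score (S422, F2156). Control points (SVG): P0=(152.861,61.262), P1=(96.706,150.669), P2=(108.100,198.156); sampled at t=k/5. Machine vertices: (152.861,239.514) → (133.101,205.428) → (118.745,174.696) → (109.793,147.317) → (106.244,123.292) → (108.100,102.620). Open path.

**Shape 3** — `<rect>` rectangle, stroke `#ff00ff` → score (S422, F2156). Machine vertices: (55.479,136.423) → (142.736,136.423) → (142.736,114.175) → (55.479,114.175) → (55.479,136.423). Closed: final G1 returns to the first vertex.

**Shape 4** — `<polyline>` open polyline, stroke `#ff00ff` → score (S422, F2156). Machine vertices: (52.227,186.334) → (105.813,36.959) → (208.644,32.476) → (101.153,40.262). Open path.

**Shape 5** — `<polygon>` rectangle, stroke `#ff0000` → engrave (S404, F4277). Machine vertices: (124.422,191.607) → (135.578,191.607) → (135.578,67.758) → (124.422,67.758) → (124.422,191.607). Closed: final G1 returns to the first vertex.

G21
G90
G0 X184.886 Y86.085
M4 S404
G01 X164.708 Y126.606 F4277
G01 X146.687 Y163.960
G01 X130.823 Y198.145
G01 X117.114 Y229.163
G01 X105.563 Y257.013
M5
G0 X152.861 Y239.514
M4 S422
G01 X133.101 Y205.428 F2156
G01 X118.745 Y174.696
G01 X109.793 Y147.317
G01 X106.244 Y123.292
G01 X108.100 Y102.620
M5
G0 X55.479 Y136.423
M4 S422
G01 X142.736 Y136.423 F2156
G01 X142.736 Y114.175
G01 X55.479 Y114.175
G01 X55.479 Y136.423
M5
G0 X52.227 Y186.334
M4 S422
G01 X105.813 Y36.959 F2156
G01 X208.644 Y32.476
G01 X101.153 Y40.262
M5
G0 X124.422 Y191.607
M4 S404
G01 X135.578 Y191.607 F4277
G01 X135.578 Y67.758
G01 X124.422 Y67.758
G01 X124.422 Y191.607
M5
G0 X0.000 Y0.000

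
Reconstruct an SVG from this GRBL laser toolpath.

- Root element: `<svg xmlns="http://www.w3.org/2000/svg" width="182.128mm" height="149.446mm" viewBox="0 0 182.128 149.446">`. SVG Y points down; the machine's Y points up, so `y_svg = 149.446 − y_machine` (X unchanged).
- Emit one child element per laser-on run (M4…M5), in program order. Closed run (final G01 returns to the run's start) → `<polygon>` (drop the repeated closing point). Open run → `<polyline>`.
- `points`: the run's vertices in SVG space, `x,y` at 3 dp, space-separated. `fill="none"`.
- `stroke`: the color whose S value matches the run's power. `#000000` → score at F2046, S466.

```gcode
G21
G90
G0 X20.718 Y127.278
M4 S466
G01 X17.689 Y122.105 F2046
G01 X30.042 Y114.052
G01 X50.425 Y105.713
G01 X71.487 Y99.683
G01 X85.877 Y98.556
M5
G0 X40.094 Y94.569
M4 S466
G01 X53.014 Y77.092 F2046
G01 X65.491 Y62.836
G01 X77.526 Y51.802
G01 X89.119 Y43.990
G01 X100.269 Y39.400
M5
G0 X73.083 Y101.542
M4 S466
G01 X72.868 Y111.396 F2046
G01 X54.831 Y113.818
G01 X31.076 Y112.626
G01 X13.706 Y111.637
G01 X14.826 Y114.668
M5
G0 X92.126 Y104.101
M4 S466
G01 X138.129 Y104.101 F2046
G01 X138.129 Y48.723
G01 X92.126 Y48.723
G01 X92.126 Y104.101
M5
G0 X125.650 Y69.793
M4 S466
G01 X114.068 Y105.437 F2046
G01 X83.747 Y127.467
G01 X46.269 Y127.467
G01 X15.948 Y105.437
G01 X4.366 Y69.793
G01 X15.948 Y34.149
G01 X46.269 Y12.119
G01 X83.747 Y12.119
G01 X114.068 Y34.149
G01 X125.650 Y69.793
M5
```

<svg xmlns="http://www.w3.org/2000/svg" width="182.128mm" height="149.446mm" viewBox="0 0 182.128 149.446">
  <polyline points="20.718,22.168 17.689,27.341 30.042,35.394 50.425,43.733 71.487,49.763 85.877,50.890" fill="none" stroke="#000000"/>
  <polyline points="40.094,54.877 53.014,72.354 65.491,86.610 77.526,97.644 89.119,105.456 100.269,110.046" fill="none" stroke="#000000"/>
  <polyline points="73.083,47.904 72.868,38.050 54.831,35.628 31.076,36.820 13.706,37.809 14.826,34.778" fill="none" stroke="#000000"/>
  <polygon points="92.126,45.345 138.129,45.345 138.129,100.723 92.126,100.723" fill="none" stroke="#000000"/>
  <polygon points="125.650,79.653 114.068,44.009 83.747,21.979 46.269,21.979 15.948,44.009 4.366,79.653 15.948,115.297 46.269,137.327 83.747,137.327 114.068,115.297" fill="none" stroke="#000000"/>
</svg>

Each laser-on run becomes one SVG element. Flip Y back into SVG space with y_svg = 149.446 − y_machine. Every run uses S466, so all elements get stroke `#000000` (score).

Run 1: The run is open, so emit a `<polyline>` with points (Y-flipped): 20.718,22.168 17.689,27.341 30.042,35.394 50.425,43.733 71.487,49.763 85.877,50.890.

Run 2: The run is open, so emit a `<polyline>` with points (Y-flipped): 40.094,54.877 53.014,72.354 65.491,86.610 77.526,97.644 89.119,105.456 100.269,110.046.

Run 3: The run is open, so emit a `<polyline>` with points (Y-flipped): 73.083,47.904 72.868,38.050 54.831,35.628 31.076,36.820 13.706,37.809 14.826,34.778.

Run 4: The run returns to its start, so emit a `<polygon>` with points (Y-flipped): 92.126,45.345 138.129,45.345 138.129,100.723 92.126,100.723.

Run 5: The run returns to its start, so emit a `<polygon>` with points (Y-flipped): 125.650,79.653 114.068,44.009 83.747,21.979 46.269,21.979 15.948,44.009 4.366,79.653 15.948,115.297 46.269,137.327 83.747,137.327 114.068,115.297.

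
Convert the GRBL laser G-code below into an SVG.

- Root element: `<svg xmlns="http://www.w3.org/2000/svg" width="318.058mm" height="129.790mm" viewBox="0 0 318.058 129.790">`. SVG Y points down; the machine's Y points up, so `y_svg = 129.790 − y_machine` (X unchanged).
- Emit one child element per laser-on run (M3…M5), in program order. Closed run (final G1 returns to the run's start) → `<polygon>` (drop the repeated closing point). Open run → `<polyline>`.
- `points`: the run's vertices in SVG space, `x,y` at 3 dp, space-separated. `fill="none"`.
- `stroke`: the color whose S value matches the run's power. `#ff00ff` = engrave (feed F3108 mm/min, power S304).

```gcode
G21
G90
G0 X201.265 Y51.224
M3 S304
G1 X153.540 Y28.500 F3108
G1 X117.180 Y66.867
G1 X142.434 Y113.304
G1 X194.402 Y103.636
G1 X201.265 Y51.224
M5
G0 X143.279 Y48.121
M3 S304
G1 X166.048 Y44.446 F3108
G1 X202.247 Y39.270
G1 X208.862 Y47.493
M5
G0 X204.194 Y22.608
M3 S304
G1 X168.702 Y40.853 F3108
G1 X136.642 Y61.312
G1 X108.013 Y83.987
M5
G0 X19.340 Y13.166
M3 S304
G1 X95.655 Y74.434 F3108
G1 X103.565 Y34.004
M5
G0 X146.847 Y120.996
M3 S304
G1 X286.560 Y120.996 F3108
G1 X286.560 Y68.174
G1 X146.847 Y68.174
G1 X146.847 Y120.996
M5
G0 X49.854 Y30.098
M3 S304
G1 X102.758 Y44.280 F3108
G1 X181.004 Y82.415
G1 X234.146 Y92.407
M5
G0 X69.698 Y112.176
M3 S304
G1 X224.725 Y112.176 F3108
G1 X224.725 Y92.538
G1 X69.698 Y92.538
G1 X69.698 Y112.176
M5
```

Each laser-on run becomes one SVG element. Flip Y back into SVG space with y_svg = 129.790 − y_machine. Every run uses S304, so all elements get stroke `#ff00ff` (engrave).

Run 1: The run returns to its start, so emit a `<polygon>` with points (Y-flipped): 201.265,78.566 153.540,101.290 117.180,62.923 142.434,16.486 194.402,26.154.

Run 2: The run is open, so emit a `<polyline>` with points (Y-flipped): 143.279,81.669 166.048,85.344 202.247,90.520 208.862,82.297.

Run 3: The run is open, so emit a `<polyline>` with points (Y-flipped): 204.194,107.182 168.702,88.937 136.642,68.478 108.013,45.803.

Run 4: The run is open, so emit a `<polyline>` with points (Y-flipped): 19.340,116.624 95.655,55.356 103.565,95.786.

Run 5: The run returns to its start, so emit a `<polygon>` with points (Y-flipped): 146.847,8.794 286.560,8.794 286.560,61.616 146.847,61.616.

Run 6: The run is open, so emit a `<polyline>` with points (Y-flipped): 49.854,99.692 102.758,85.510 181.004,47.375 234.146,37.383.

Run 7: The run returns to its start, so emit a `<polygon>` with points (Y-flipped): 69.698,17.614 224.725,17.614 224.725,37.252 69.698,37.252.

<svg xmlns="http://www.w3.org/2000/svg" width="318.058mm" height="129.790mm" viewBox="0 0 318.058 129.790">
  <polygon points="201.265,78.566 153.540,101.290 117.180,62.923 142.434,16.486 194.402,26.154" fill="none" stroke="#ff00ff"/>
  <polyline points="143.279,81.669 166.048,85.344 202.247,90.520 208.862,82.297" fill="none" stroke="#ff00ff"/>
  <polyline points="204.194,107.182 168.702,88.937 136.642,68.478 108.013,45.803" fill="none" stroke="#ff00ff"/>
  <polyline points="19.340,116.624 95.655,55.356 103.565,95.786" fill="none" stroke="#ff00ff"/>
  <polygon points="146.847,8.794 286.560,8.794 286.560,61.616 146.847,61.616" fill="none" stroke="#ff00ff"/>
  <polyline points="49.854,99.692 102.758,85.510 181.004,47.375 234.146,37.383" fill="none" stroke="#ff00ff"/>
  <polygon points="69.698,17.614 224.725,17.614 224.725,37.252 69.698,37.252" fill="none" stroke="#ff00ff"/>
</svg>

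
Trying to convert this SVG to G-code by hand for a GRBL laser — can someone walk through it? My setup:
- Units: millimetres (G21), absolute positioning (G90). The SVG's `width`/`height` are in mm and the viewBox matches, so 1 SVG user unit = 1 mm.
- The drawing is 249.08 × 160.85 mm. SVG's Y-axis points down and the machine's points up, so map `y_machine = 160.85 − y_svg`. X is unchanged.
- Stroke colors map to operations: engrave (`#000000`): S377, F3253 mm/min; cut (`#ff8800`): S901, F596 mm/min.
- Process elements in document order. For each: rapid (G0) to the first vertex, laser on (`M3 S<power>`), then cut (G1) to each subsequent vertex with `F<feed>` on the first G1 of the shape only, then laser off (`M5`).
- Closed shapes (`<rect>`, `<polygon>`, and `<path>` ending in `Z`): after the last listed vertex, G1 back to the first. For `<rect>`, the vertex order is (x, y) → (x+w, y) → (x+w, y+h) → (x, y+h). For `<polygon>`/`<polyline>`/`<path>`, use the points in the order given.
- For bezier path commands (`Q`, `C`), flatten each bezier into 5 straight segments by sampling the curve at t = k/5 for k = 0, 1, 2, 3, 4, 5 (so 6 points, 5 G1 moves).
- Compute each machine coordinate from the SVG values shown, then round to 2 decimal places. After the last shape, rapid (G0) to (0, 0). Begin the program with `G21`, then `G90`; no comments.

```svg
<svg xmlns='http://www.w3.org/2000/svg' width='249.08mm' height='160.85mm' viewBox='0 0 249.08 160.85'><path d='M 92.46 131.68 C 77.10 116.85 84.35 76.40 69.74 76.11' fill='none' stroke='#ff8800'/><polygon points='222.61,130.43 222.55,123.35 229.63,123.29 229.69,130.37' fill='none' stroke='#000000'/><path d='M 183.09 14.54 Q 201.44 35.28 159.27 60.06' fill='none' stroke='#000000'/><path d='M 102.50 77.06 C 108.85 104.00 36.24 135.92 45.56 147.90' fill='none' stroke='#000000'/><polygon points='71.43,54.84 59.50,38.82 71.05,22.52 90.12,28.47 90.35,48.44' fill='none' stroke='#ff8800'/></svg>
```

G21
G90
G0 X92.46 Y29.17
M3 S901
G1 X85.60 Y40.62 F596
G1 X82.03 Y55.05
G1 X79.63 Y69.33
G1 X76.24 Y80.27
G1 X69.74 Y84.74
M5
G0 X222.61 Y30.42
M3 S377
G1 X222.55 Y37.50 F3253
G1 X229.63 Y37.56
G1 X229.69 Y30.48
G1 X222.61 Y30.42
M5
G0 X183.09 Y146.31
M3 S377
G1 X188.01 Y137.85 F3253
G1 X188.09 Y129.07
G1 X183.32 Y119.97
G1 X173.72 Y110.54
G1 X159.27 Y100.79
M5
G0 X102.50 Y83.79
M3 S377
G1 X98.12 Y67.23 F3253
G1 X82.52 Y50.67
G1 X63.41 Y35.30
G1 X48.51 Y22.33
G1 X45.56 Y12.95
M5
G0 X71.43 Y106.01
M3 S901
G1 X59.50 Y122.03 F596
G1 X71.05 Y138.33
G1 X90.12 Y132.38
G1 X90.35 Y112.41
G1 X71.43 Y106.01
M5
G0 X0.00 Y0.00

1 u = 1 mm; y_m = 160.85 − y.

[1] `<path>` cubic bezier, #ff8800→cut S901 F596: (92.46,29.17) → (85.60,40.62) → (82.03,55.05) → (79.63,69.33) → (76.24,80.27) → (69.74,84.74)

[2] `<polygon>` regular polygon, #000000→engrave S377 F3253: (222.61,30.42) → (222.55,37.50) → (229.63,37.56) → (229.69,30.48) → (222.61,30.42) (closed)

[3] `<path>` quadratic bezier, #000000→engrave S377 F3253: (183.09,146.31) → (188.01,137.85) → (188.09,129.07) → (183.32,119.97) → (173.72,110.54) → (159.27,100.79)

[4] `<path>` cubic bezier, #000000→engrave S377 F3253: (102.50,83.79) → (98.12,67.23) → (82.52,50.67) → (63.41,35.30) → (48.51,22.33) → (45.56,12.95)

[5] `<polygon>` regular polygon, #ff8800→cut S901 F596: (71.43,106.01) → (59.50,122.03) → (71.05,138.33) → (90.12,132.38) → (90.35,112.41) → (71.43,106.01) (closed)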